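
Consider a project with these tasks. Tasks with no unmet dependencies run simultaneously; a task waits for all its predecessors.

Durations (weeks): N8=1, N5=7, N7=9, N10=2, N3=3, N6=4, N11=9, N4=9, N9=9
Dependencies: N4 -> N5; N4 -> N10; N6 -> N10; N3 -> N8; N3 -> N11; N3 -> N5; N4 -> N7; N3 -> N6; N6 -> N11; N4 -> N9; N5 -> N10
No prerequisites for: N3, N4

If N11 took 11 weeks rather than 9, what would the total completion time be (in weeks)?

Baseline: N4→N5→N10 = 9+7+2 = 18 → 18 weeks.
N11 has 2 weeks of float (longest path through it is 16).
Now N3→N6→N11 = 3+4+11 = 18 is longest, so the finish becomes 18 weeks.

18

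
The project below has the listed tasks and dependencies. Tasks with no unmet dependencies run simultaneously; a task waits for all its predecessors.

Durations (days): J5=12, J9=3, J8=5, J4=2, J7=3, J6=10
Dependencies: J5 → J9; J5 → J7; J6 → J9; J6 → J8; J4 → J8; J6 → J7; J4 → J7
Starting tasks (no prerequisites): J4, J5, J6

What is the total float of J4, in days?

8

The longest chain is J5→J7 = 12+3 = 15; overall finish 15 days.
Longest path through J4: 7 days (earliest finish 2, latest finish 10).
Slack of J4 = 8 − 0 = 8 days.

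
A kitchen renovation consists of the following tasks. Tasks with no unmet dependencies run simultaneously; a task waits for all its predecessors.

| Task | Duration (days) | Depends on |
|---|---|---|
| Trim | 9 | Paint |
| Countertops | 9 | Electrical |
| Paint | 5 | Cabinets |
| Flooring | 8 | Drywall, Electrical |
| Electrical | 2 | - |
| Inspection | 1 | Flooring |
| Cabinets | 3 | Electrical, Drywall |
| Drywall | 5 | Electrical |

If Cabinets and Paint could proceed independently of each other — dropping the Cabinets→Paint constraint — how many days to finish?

Before: longest chain Electrical→Drywall→Cabinets→Paint→Trim = 2+5+3+5+9 = 24, finish 24.
Without Cabinets→Paint, Paint's earliest start moves from 10 to 0.
After: Electrical→Drywall→Flooring→Inspection = 2+5+8+1 = 16 → 16 days.

16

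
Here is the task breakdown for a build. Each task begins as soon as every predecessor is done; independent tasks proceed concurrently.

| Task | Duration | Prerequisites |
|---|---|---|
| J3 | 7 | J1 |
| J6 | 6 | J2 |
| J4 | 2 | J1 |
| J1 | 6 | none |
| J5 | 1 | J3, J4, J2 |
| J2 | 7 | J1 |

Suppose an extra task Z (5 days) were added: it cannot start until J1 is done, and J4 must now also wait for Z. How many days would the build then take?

19

Originally the build takes 19 days.
With Z inserted, J4 now waits for max(J1, Z).
New critical path: J1→J2→J6 = 6+7+6 = 19 ⇒ 19 days.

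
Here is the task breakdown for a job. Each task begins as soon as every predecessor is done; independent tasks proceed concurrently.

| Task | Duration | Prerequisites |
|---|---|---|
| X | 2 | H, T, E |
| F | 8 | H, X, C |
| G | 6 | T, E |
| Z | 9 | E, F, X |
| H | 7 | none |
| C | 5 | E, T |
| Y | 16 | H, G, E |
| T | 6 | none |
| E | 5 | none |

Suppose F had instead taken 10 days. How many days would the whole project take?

The binding path is T→C→F→Z = 6+5+8+9 = 28; finish at 28 days.
Since F is critical, the +2 change carries straight to that chain (now 30 days).
No other chain overtakes it, so the finish is 30 days.

30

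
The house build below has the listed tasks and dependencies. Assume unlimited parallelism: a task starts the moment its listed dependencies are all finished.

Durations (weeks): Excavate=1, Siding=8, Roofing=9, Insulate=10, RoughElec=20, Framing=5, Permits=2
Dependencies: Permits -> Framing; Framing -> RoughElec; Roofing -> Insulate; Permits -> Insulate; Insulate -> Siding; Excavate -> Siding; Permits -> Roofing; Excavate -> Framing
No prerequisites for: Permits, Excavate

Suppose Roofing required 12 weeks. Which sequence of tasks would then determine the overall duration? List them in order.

Permits, Roofing, Insulate, Siding

The binding path is Permits→Roofing→Insulate→Siding = 2+9+10+8 = 29; finish at 29 weeks.
Roofing is on the critical path; changing it to 12 makes that path 32 weeks.
That remains the longest chain; total 32 weeks.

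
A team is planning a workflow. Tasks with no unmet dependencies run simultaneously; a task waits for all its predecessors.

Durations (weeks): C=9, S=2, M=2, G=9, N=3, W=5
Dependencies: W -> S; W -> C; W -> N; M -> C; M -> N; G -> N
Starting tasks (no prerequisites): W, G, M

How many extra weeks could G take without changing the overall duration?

2

Critical path: W→C = 5+9 = 14, so the finish is 14 weeks.
Longest path through G: 12 weeks (earliest finish 9, latest finish 11).
Slack of G = 2 − 0 = 2 weeks.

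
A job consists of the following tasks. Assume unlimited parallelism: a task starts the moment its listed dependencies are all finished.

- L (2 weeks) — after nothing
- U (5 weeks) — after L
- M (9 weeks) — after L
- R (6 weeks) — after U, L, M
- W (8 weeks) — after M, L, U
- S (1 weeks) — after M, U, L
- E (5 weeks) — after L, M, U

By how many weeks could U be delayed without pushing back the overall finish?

4

The longest chain is L→M→W = 2+9+8 = 19; overall finish 19 weeks.
Longest path through U: 15 weeks (earliest finish 7, latest finish 11).
So U can slip 11 − 7 = 4 weeks.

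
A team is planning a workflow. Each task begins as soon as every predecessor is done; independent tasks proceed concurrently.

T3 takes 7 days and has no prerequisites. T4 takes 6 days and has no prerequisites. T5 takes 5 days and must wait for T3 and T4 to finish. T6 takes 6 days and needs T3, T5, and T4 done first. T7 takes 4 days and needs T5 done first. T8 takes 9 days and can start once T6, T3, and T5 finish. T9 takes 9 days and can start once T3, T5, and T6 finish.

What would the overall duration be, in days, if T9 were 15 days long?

Baseline: T3→T5→T6→T9 = 7+5+6+9 = 27 → 27 days.
T9 is on the critical path; changing it to 15 makes that path 33 days.
No other chain overtakes it, so the finish is 33 days.

33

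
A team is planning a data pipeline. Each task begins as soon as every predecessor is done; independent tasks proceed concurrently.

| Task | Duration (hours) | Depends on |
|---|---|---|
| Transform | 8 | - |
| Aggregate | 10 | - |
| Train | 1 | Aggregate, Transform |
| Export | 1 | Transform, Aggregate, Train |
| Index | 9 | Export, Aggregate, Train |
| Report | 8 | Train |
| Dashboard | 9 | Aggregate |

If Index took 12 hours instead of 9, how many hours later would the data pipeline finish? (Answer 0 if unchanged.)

3

As given, the longest chain is Aggregate→Train→Export→Index = 10+1+1+9 = 21, so the finish is 21 hours.
Index lies on that path, so at 12 hours the path becomes 24 hours.
No other chain overtakes it, so the finish is 24 hours.
Change in finish: 24 − 21 = +3 hours.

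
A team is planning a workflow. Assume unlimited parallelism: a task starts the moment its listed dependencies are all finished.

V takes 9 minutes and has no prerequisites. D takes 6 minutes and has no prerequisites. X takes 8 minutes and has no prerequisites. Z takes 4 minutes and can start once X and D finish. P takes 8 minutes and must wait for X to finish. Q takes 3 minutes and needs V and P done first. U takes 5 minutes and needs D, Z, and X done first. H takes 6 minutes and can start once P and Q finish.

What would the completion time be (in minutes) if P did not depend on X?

18

With the dependency in place, X→P→Q→H = 8+8+3+6 = 25 sets the finish at 25 minutes.
Without X→P, P's earliest start moves from 8 to 0.
New critical path: V→Q→H = 9+3+6 = 18 ⇒ 18 minutes.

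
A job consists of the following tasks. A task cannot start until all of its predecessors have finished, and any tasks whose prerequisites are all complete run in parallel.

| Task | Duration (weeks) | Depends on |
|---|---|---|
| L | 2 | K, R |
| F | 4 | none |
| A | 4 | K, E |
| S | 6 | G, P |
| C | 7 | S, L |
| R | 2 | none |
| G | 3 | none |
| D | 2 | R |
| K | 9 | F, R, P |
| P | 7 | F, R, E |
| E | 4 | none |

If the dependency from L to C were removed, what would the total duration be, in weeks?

Original critical path: E→P→K→L→C = 4+7+9+2+7 = 29 ⇒ 29 weeks.
Without L→C, C's earliest start moves from 22 to 17.
The longest chain is now E→P→S→C = 4+7+6+7 = 24, so the project takes 24 weeks.

24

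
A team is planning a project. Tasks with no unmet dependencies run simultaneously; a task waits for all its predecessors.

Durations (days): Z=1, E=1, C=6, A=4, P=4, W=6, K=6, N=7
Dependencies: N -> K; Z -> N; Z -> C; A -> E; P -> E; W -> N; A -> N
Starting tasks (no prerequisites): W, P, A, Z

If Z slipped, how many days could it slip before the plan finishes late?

Critical path: W→N→K = 6+7+6 = 19, so the finish is 19 days.
The longest chain containing Z totals 14 days.
So Z can slip 6 − 1 = 5 days.

5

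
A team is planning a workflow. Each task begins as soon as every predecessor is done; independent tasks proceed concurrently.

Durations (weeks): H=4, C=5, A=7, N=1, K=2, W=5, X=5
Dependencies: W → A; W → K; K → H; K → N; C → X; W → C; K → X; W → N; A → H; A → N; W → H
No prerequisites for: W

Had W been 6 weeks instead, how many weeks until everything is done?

As given, the longest chain is W→A→H = 5+7+4 = 16, so the finish is 16 weeks.
W is on the critical path; changing it to 6 makes that path 17 weeks.
No other chain overtakes it, so the finish is 17 weeks.

17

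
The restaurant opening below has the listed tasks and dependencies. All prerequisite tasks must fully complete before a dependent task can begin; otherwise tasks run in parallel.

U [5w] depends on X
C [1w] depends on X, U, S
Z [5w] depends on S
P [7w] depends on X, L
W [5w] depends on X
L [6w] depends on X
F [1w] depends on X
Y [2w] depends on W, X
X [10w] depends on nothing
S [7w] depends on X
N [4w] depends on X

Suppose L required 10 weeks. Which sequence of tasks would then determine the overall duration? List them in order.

The binding path is X→L→P = 10+6+7 = 23; finish at 23 weeks.
Since L is critical, the +4 change carries straight to that chain (now 27 weeks).
The critical path is still X→L→P; finish is now 27 weeks.

X, L, P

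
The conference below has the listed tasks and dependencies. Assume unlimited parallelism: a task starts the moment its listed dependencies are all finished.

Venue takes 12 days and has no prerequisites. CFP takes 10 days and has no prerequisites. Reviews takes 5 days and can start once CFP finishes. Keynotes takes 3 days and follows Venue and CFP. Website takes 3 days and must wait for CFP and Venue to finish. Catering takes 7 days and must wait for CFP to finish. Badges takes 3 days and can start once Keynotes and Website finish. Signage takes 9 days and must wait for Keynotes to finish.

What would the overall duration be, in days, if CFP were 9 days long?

The binding path is Venue→Keynotes→Signage = 12+3+9 = 24; finish at 24 days.
CFP is off the critical path — its longest chain is 22 days, giving 2 of slack.
The critical path is still Venue→Keynotes→Signage; finish is now 24 days.

24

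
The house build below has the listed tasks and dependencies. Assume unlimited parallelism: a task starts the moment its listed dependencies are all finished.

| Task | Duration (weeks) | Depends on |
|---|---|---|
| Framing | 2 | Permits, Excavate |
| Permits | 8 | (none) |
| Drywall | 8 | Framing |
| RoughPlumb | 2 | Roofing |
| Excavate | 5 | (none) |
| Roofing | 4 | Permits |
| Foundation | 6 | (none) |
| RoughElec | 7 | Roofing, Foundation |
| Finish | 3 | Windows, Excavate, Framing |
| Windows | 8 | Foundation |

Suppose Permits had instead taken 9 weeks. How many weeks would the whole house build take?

As given, the longest chain is Permits→Roofing→RoughElec = 8+4+7 = 19, so the finish is 19 weeks.
Permits lies on that path, so at 9 weeks the path becomes 20 weeks.
That remains the longest chain; total 20 weeks.

20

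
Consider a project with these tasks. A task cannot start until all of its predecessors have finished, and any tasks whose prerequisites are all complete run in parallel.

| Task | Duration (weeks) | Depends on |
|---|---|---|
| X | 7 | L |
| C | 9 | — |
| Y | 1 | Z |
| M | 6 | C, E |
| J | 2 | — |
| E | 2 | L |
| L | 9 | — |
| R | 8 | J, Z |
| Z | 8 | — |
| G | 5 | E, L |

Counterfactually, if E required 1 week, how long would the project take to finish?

Actual critical path: L→E→M = 9+2+6 = 17 ⇒ 17 weeks.
E is on the critical path; changing it to 1 makes that path 16 weeks.
Now Z→R = 8+8 = 16 is longest, so the finish becomes 16 weeks.

16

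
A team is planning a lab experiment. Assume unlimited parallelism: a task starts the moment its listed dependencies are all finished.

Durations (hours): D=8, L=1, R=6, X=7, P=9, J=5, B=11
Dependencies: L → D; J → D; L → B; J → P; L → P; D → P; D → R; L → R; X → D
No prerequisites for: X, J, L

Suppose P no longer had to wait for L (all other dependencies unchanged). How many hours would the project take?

Original critical path: X→D→P = 7+8+9 = 24 ⇒ 24 hours.
Dropping L→P doesn't change P's earliest start (15); another predecessor still binds.
After: X→D→P = 7+8+9 = 24 → 24 hours.

24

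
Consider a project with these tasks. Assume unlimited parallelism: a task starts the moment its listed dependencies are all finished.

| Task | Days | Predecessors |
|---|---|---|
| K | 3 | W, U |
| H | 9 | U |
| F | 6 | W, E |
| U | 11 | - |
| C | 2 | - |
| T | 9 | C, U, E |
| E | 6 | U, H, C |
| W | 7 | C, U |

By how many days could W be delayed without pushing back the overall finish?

The longest chain is U→H→E→T = 11+9+6+9 = 35; overall finish 35 days.
Longest path through W: 24 days (earliest finish 18, latest finish 29).
Slack of W = 22 − 11 = 11 days.

11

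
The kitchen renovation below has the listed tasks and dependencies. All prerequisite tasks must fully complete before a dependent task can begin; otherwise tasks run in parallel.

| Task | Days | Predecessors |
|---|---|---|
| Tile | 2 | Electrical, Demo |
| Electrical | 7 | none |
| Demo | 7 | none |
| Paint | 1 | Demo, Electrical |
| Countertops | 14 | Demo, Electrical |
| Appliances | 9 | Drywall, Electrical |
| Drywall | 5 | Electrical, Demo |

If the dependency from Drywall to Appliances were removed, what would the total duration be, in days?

21

Before: longest chain Demo→Drywall→Appliances = 7+5+9 = 21, finish 21.
Without Drywall→Appliances, Appliances's earliest start moves from 12 to 7.
After: Demo→Countertops = 7+14 = 21 → 21 days.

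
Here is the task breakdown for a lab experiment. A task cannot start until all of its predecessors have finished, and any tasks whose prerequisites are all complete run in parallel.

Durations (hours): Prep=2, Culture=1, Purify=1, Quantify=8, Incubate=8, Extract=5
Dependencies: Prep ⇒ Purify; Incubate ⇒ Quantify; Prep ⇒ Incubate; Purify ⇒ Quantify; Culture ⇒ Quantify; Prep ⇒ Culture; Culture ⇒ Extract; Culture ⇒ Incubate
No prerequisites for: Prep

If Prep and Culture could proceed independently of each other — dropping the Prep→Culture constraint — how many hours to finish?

18

With the dependency in place, Prep→Culture→Incubate→Quantify = 2+1+8+8 = 19 sets the finish at 19 hours.
Without Prep→Culture, Culture's earliest start moves from 2 to 0.
After: Prep→Incubate→Quantify = 2+8+8 = 18 → 18 hours.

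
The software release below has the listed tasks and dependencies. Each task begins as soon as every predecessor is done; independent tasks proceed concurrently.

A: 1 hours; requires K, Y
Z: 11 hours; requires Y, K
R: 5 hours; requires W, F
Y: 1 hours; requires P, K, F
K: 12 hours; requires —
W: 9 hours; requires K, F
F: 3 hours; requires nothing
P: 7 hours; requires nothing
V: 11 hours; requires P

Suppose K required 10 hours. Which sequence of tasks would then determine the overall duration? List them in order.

K, W, R

Critical path before the change: K→W→R = 12+9+5 = 26 giving 26 hours.
K lies on that path, so at 10 hours the path becomes 24 hours.
The critical path is still K→W→R; finish is now 24 hours.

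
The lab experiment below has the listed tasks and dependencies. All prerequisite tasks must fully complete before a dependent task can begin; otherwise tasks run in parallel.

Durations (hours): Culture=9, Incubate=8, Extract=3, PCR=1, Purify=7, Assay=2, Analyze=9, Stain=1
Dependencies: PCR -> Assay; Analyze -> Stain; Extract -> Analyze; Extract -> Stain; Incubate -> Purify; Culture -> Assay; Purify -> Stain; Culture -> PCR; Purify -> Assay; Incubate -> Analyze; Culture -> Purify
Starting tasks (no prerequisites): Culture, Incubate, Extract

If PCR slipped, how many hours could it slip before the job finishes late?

6

The longest chain is Culture→Purify→Assay = 9+7+2 = 18; overall finish 18 hours.
Longest path through PCR: 12 hours (earliest finish 10, latest finish 16).
So PCR can slip 16 − 10 = 6 hours.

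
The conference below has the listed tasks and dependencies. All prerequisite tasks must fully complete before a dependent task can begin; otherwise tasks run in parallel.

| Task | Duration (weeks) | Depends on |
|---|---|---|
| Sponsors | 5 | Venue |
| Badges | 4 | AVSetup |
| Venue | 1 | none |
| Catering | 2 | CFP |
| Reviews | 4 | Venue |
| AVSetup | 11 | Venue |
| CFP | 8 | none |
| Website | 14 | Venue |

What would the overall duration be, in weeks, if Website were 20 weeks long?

21

Baseline: Venue→AVSetup→Badges = 1+11+4 = 16 → 16 weeks.
The longest path through Website is only 15 weeks, so Website has float 1.
Now Venue→Website = 1+20 = 21 is longest, so the finish becomes 21 weeks.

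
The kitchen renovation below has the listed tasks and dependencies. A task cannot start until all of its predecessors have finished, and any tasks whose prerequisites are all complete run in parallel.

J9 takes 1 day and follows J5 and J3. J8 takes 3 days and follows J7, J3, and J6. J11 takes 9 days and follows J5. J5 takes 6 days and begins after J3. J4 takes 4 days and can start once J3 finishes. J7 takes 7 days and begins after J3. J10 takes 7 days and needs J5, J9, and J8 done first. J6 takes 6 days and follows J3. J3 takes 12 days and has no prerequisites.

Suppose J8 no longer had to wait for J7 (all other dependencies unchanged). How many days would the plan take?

28

Before: longest chain J3→J7→J8→J10 = 12+7+3+7 = 29, finish 29.
Without J7→J8, J8's earliest start moves from 19 to 18.
New critical path: J3→J6→J8→J10 = 12+6+3+7 = 28 ⇒ 28 days.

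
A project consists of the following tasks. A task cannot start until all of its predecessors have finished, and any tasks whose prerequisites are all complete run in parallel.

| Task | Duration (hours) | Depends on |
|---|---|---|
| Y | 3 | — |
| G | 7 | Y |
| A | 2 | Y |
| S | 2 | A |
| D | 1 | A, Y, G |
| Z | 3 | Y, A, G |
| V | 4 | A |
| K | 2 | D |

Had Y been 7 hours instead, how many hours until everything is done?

Actual critical path: Y→G→D→K = 3+7+1+2 = 13 ⇒ 13 hours.
Since Y is critical, the +4 change carries straight to that chain (now 17 hours).
That remains the longest chain; total 17 hours.

17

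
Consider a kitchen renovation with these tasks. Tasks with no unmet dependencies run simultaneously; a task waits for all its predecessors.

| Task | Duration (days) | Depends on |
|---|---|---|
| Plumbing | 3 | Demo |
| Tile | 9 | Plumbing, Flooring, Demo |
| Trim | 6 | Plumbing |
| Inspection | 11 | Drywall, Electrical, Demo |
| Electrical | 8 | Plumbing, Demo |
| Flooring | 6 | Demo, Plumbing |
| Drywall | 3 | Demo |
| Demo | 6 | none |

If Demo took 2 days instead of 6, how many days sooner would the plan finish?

The binding path is Demo→Plumbing→Electrical→Inspection = 6+3+8+11 = 28; finish at 28 days.
Since Demo is critical, the -4 change carries straight to that chain (now 24 days).
The critical path is still Demo→Plumbing→Electrical→Inspection; finish is now 24 days.
Change in finish: 24 − 28 = -4 days.

4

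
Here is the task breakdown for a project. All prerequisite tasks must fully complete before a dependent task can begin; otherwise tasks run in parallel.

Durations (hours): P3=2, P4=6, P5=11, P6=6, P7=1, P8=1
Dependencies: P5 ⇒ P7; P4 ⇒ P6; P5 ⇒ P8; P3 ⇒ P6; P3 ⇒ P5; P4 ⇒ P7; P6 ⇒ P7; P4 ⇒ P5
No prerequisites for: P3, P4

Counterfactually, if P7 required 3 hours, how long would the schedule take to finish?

Critical path before the change: P4→P5→P7 = 6+11+1 = 18 giving 18 hours.
P7 is on the critical path; changing it to 3 makes that path 20 hours.
The critical path is still P4→P5→P7; finish is now 20 hours.

20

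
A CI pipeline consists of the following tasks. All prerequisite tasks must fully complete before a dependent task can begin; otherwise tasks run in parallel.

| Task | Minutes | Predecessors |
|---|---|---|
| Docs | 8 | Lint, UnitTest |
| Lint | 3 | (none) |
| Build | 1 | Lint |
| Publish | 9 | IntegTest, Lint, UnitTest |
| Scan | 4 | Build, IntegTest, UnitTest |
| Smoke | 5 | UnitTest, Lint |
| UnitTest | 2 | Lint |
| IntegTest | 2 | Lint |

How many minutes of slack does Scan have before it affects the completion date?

Critical path: Lint→UnitTest→Publish = 3+2+9 = 14, so the finish is 14 minutes.
The longest chain containing Scan totals 9 minutes.
Slack of Scan = 10 − 5 = 5 minutes.

5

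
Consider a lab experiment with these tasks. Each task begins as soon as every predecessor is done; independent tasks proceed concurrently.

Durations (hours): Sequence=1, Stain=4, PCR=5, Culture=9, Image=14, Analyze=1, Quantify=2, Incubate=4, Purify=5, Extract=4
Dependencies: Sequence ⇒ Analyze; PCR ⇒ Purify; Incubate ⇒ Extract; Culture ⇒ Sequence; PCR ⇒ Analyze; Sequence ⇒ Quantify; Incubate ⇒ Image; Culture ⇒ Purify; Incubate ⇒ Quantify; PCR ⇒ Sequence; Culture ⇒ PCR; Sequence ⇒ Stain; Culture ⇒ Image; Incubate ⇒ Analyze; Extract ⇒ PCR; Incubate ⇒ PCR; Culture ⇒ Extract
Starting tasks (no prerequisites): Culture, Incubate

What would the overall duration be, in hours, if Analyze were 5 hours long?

As given, the longest chain is Culture→Extract→PCR→Sequence→Stain = 9+4+5+1+4 = 23, so the finish is 23 hours.
Analyze is off the critical path — its longest chain is 20 hours, giving 3 of slack.
The binding chain switches to Culture→Extract→PCR→Sequence→Analyze = 9+4+5+1+5 = 24; finish 24 hours.

24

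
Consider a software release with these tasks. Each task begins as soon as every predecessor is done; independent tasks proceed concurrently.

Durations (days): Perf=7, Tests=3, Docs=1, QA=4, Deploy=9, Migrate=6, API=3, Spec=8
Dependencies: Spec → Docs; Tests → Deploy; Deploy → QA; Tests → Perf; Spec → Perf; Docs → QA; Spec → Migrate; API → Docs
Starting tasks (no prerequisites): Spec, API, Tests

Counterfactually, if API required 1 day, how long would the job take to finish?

Baseline: Tests→Deploy→QA = 3+9+4 = 16 → 16 days.
API is off the critical path — its longest chain is 8 days, giving 8 of slack.
The critical path is still Tests→Deploy→QA; finish is now 16 days.

16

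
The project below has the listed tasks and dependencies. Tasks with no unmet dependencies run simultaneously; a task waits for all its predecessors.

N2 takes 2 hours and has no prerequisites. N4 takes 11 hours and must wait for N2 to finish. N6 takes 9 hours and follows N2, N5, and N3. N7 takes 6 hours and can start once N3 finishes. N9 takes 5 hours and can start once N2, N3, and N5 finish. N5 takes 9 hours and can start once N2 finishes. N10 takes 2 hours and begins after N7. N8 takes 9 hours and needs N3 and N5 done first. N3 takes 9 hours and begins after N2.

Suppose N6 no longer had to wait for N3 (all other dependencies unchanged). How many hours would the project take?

20

Original critical path: N2→N3→N6 = 2+9+9 = 20 ⇒ 20 hours.
Dropping N3→N6 doesn't change N6's earliest start (11); another predecessor still binds.
New critical path: N2→N3→N8 = 2+9+9 = 20 ⇒ 20 hours.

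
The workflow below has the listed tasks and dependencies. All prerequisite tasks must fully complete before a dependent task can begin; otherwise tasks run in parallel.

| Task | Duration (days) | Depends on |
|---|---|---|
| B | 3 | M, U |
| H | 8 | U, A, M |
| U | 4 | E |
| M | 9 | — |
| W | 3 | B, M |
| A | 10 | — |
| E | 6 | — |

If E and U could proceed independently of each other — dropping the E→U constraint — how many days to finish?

18

With the dependency in place, E→U→H = 6+4+8 = 18 sets the finish at 18 days.
Without E→U, U's earliest start moves from 6 to 0.
After: A→H = 10+8 = 18 → 18 days.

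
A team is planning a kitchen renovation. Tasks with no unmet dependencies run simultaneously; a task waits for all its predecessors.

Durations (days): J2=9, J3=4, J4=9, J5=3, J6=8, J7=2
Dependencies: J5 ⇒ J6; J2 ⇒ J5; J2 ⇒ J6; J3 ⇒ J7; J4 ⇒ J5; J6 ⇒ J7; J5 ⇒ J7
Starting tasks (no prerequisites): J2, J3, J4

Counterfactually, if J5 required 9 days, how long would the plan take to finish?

Baseline: J2→J5→J6→J7 = 9+3+8+2 = 22 → 22 days.
Since J5 is critical, the +6 change carries straight to that chain (now 28 days).
The critical path is still J2→J5→J6→J7; finish is now 28 days.

28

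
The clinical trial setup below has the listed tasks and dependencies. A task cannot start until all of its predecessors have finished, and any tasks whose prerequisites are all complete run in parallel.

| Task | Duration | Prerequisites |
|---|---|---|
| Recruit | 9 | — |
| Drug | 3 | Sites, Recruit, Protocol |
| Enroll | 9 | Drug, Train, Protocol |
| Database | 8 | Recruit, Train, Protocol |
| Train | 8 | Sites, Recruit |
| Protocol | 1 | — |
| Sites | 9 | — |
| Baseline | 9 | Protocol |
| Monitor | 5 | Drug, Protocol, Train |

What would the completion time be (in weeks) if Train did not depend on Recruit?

Before: longest chain Sites→Train→Enroll = 9+8+9 = 26, finish 26.
Dropping Recruit→Train doesn't change Train's earliest start (9); another predecessor still binds.
New critical path: Sites→Train→Enroll = 9+8+9 = 26 ⇒ 26 weeks.

26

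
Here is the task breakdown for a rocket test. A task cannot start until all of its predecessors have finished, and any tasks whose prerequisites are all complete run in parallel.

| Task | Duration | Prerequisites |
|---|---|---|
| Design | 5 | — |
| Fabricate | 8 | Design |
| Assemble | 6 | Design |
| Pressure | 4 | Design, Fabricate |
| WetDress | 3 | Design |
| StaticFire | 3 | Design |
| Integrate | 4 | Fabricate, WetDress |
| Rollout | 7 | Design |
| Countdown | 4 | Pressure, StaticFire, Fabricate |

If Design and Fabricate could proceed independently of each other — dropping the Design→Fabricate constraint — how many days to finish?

With the dependency in place, Design→Fabricate→Pressure→Countdown = 5+8+4+4 = 21 sets the finish at 21 days.
Without Design→Fabricate, Fabricate's earliest start moves from 5 to 0.
New critical path: Fabricate→Pressure→Countdown = 8+4+4 = 16 ⇒ 16 days.

16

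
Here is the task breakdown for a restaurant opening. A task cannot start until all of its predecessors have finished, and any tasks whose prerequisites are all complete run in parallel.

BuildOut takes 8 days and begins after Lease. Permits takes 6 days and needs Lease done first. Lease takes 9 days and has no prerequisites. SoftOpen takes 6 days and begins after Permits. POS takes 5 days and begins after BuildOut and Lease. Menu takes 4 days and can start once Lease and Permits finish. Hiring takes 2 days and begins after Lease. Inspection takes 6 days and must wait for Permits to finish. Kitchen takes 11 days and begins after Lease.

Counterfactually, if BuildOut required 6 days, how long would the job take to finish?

The binding path is Lease→BuildOut→POS = 9+8+5 = 22; finish at 22 days.
Since BuildOut is critical, the -2 change carries straight to that chain (now 20 days).
New critical path: Lease→Permits→SoftOpen = 9+6+6 = 21 ⇒ 21 days.

21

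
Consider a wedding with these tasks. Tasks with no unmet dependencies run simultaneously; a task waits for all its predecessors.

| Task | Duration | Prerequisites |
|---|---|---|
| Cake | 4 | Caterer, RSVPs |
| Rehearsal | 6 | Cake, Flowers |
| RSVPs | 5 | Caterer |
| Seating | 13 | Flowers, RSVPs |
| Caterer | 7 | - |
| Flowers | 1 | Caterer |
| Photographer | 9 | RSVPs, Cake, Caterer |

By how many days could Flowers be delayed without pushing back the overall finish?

4

The longest chain is Caterer→RSVPs→Cake→Photographer = 7+5+4+9 = 25; overall finish 25 days.
The longest chain containing Flowers totals 21 days.
So Flowers can slip 12 − 8 = 4 days.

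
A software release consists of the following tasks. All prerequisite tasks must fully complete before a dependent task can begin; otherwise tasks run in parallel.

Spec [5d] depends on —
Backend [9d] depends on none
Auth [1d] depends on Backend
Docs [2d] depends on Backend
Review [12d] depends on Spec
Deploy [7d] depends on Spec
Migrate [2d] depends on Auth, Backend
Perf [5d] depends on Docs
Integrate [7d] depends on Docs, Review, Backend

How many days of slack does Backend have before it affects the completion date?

6

Critical path: Spec→Review→Integrate = 5+12+7 = 24, so the finish is 24 days.
The longest chain containing Backend totals 18 days.
So Backend can slip 15 − 9 = 6 days.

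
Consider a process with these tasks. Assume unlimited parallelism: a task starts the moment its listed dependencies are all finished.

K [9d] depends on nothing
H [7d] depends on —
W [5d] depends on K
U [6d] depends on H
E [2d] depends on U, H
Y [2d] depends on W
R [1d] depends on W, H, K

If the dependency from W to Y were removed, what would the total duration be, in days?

Before: longest chain K→W→Y = 9+5+2 = 16, finish 16.
Without W→Y, Y's earliest start moves from 14 to 0.
The longest chain is now K→W→R = 9+5+1 = 15, so the project takes 15 days.

15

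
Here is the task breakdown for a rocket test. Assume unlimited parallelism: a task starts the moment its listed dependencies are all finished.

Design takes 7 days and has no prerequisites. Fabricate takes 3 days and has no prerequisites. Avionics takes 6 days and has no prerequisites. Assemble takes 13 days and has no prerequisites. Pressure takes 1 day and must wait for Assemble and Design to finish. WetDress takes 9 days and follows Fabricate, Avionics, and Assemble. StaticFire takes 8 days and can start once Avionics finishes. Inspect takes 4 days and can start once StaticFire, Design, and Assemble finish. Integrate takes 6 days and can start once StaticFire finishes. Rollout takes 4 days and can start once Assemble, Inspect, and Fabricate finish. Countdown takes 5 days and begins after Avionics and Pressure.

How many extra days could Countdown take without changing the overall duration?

3

Critical path: Avionics→StaticFire→Inspect→Rollout = 6+8+4+4 = 22, so the finish is 22 days.
Longest path through Countdown: 19 days (earliest finish 19, latest finish 22).
Slack of Countdown = 17 − 14 = 3 days.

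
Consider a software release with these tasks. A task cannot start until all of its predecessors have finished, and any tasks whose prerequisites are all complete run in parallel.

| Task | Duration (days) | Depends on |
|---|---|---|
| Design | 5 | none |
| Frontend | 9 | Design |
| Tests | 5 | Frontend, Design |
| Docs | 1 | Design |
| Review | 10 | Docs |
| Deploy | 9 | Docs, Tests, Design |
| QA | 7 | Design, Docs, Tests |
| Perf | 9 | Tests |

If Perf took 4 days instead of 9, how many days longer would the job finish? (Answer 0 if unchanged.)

0

Critical path before the change: Design→Frontend→Tests→Perf = 5+9+5+9 = 28 giving 28 days.
Perf is on the critical path; changing it to 4 makes that path 23 days.
New critical path: Design→Frontend→Tests→Deploy = 5+9+5+9 = 28 ⇒ 28 days.
Change in finish: 28 − 28 = +0 days.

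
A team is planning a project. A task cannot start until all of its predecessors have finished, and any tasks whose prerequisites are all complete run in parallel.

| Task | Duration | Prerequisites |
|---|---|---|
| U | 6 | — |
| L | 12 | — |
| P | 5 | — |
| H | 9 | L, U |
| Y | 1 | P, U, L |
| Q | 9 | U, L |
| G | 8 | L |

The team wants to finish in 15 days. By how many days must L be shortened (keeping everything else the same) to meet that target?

6

Current finish: 21 days; target: 15.
L is on every critical path, so each day cut from L cuts the finish by one (this holds down to a finish of 15).
Need 21 − 15 = 6 days off L → L becomes 6 days, finish becomes 15.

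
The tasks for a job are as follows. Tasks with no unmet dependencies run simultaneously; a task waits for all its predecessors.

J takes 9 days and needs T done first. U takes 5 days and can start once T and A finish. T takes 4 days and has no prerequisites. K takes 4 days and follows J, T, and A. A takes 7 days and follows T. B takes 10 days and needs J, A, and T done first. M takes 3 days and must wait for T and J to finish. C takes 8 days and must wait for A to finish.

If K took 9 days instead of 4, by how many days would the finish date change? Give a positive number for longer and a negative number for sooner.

0

As given, the longest chain is T→J→B = 4+9+10 = 23, so the finish is 23 days.
K is off the critical path — its longest chain is 17 days, giving 6 of slack.
That remains the longest chain; total 23 days.
Change in finish: 23 − 23 = +0 days.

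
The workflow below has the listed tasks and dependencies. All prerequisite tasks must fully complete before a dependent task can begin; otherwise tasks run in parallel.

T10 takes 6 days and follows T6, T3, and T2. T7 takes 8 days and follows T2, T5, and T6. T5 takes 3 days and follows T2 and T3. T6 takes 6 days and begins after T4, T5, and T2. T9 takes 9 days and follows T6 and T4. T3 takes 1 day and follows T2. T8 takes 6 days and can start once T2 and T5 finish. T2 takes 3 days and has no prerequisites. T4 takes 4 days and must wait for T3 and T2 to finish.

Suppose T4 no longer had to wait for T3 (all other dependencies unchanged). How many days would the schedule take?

22

Before: longest chain T2→T3→T4→T6→T9 = 3+1+4+6+9 = 23, finish 23.
Without T3→T4, T4's earliest start moves from 4 to 3.
New critical path: T2→T3→T5→T6→T9 = 3+1+3+6+9 = 22 ⇒ 22 days.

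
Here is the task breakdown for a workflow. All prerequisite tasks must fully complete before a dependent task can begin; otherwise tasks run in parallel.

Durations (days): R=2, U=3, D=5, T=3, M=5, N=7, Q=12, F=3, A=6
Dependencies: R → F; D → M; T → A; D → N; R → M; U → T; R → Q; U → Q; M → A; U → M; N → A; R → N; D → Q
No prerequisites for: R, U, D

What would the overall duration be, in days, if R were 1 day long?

18

Critical path before the change: D→N→A = 5+7+6 = 18 giving 18 days.
R is off the critical path — its longest chain is 15 days, giving 3 of slack.
No other chain overtakes it, so the finish is 18 days.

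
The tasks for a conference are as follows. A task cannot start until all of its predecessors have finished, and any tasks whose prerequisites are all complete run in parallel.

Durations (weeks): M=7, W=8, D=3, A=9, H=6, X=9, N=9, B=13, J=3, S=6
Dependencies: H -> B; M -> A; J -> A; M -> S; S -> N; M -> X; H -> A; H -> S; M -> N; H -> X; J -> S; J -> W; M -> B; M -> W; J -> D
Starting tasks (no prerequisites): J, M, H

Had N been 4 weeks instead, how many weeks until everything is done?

20

Baseline: M→S→N = 7+6+9 = 22 → 22 weeks.
Since N is critical, the -5 change carries straight to that chain (now 17 weeks).
New critical path: M→B = 7+13 = 20 ⇒ 20 weeks.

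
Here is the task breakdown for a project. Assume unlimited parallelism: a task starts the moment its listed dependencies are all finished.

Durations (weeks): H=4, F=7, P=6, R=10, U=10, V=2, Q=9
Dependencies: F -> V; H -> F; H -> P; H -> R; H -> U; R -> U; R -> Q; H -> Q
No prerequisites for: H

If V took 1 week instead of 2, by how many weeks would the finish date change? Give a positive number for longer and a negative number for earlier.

Critical path before the change: H→R→U = 4+10+10 = 24 giving 24 weeks.
V has 11 weeks of float (longest path through it is 13).
No other chain overtakes it, so the finish is 24 weeks.
Change in finish: 24 − 24 = +0 weeks.

0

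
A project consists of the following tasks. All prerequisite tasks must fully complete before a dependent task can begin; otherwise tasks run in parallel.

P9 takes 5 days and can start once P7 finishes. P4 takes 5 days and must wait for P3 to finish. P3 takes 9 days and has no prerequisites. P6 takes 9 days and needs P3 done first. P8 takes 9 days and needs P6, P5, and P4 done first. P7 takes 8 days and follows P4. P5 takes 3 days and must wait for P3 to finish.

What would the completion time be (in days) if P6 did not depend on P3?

27

With the dependency in place, P3→P4→P7→P9 = 9+5+8+5 = 27 sets the finish at 27 days.
Without P3→P6, P6's earliest start moves from 9 to 0.
After: P3→P4→P7→P9 = 9+5+8+5 = 27 → 27 days.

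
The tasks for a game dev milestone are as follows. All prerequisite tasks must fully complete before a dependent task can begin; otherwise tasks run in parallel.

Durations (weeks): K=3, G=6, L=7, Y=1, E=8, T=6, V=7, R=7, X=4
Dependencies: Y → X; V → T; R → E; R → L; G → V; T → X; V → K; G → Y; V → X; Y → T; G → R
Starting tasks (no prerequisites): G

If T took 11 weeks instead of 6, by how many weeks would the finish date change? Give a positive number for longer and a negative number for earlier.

As given, the longest chain is G→V→T→X = 6+7+6+4 = 23, so the finish is 23 weeks.
Since T is critical, the +5 change carries straight to that chain (now 28 weeks).
No other chain overtakes it, so the finish is 28 weeks.
Change in finish: 28 − 23 = +5 weeks.

5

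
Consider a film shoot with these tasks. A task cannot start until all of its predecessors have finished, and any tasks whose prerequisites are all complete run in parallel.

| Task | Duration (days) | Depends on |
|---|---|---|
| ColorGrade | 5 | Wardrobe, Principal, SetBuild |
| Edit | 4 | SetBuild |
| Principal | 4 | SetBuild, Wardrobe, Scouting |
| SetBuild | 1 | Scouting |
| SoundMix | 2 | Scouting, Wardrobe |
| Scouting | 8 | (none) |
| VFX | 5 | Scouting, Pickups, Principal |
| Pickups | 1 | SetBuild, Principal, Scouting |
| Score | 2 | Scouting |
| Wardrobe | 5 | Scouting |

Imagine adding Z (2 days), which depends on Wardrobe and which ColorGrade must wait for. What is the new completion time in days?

23

Originally the project takes 23 days.
With Z inserted, ColorGrade now waits for max(Wardrobe, Principal, SetBuild, Z).
New critical path: Scouting→Wardrobe→Principal→Pickups→VFX = 8+5+4+1+5 = 23 ⇒ 23 days.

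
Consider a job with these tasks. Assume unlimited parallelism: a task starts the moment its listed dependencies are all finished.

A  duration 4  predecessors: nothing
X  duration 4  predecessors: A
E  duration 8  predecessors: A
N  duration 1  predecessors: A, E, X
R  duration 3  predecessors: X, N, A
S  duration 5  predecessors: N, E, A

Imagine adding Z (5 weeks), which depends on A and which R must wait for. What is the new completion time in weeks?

18

Originally the job takes 18 weeks.
With Z inserted, R now waits for max(X, N, A, Z).
New critical path: A→E→N→S = 4+8+1+5 = 18 ⇒ 18 weeks.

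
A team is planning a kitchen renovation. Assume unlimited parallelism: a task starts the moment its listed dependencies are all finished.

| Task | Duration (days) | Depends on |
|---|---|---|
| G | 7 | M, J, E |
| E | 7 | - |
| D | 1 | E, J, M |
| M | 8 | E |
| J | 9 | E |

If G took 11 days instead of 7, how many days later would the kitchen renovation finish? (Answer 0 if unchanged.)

As given, the longest chain is E→J→G = 7+9+7 = 23, so the finish is 23 days.
G is on the critical path; changing it to 11 makes that path 27 days.
The critical path is still E→J→G; finish is now 27 days.
Change in finish: 27 − 23 = +4 days.

4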